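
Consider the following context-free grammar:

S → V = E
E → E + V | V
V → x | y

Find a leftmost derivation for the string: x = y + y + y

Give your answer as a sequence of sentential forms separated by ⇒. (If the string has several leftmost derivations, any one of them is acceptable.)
Start with S.
Step 1: the leftmost non-terminal is S; apply S → V = E:  V = E
Step 2: the leftmost non-terminal is V; apply V → x:  x = E
Step 3: the leftmost non-terminal is E; apply E → E + V:  x = E + V
Step 4: the leftmost non-terminal is E; apply E → E + V:  x = E + V + V
Step 5: the leftmost non-terminal is E; apply E → V:  x = V + V + V
Step 6: the leftmost non-terminal is V; apply V → y:  x = y + V + V
Step 7: the leftmost non-terminal is V; apply V → y:  x = y + y + V
Step 8: the leftmost non-terminal is V; apply V → y:  x = y + y + y

Final answer: S ⇒ V = E ⇒ x = E ⇒ x = E + V ⇒ x = E + V + V ⇒ x = V + V + V ⇒ x = y + V + V ⇒ x = y + y + V ⇒ x = y + y + y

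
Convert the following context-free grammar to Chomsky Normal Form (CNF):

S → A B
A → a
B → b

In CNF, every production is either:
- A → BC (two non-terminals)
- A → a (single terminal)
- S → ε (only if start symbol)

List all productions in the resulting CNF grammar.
The grammar has no ε-productions or unit productions to eliminate.
S → A B is already in CNF (two non-terminals) – keep it.
A → a is already in CNF (single terminal) – keep it.
B → b is already in CNF (single terminal) – keep it.
Resulting CNF grammar (3 productions): A → a; B → b; S → A B

Final answer: A → a; B → b; S → A B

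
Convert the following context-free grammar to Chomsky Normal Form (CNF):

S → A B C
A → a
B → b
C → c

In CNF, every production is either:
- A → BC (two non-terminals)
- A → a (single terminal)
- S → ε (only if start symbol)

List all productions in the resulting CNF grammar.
The grammar has no ε-productions or unit productions to eliminate.
A → a is already in CNF (single terminal) – keep it.
B → b is already in CNF (single terminal) – keep it.
C → c is already in CNF (single terminal) – keep it.
S → A B C has 3 symbols on the right: break it into binary productions S → A X0, X0 → B C.
Resulting CNF grammar (5 productions): A → a; B → b; C → c; S → A X0; X0 → B C

Final answer: A → a; B → b; C → c; S → A X0; X0 → B C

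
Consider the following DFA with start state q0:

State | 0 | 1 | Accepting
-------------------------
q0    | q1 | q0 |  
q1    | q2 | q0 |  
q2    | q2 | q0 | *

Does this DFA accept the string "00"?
Start in q0.
Read '0': q0 → q1
Read '0': q1 → q2
Final state q2 is accepting, so the string is accepted.

Final answer: Yes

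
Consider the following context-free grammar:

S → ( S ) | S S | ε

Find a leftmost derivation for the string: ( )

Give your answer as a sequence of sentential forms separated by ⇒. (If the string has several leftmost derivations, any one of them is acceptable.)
Start with S.
Step 1: the leftmost non-terminal is S; apply S → ( S ):  ( S )
Step 2: the leftmost non-terminal is S; apply S → ε:  ( )

Final answer: S ⇒ ( S ) ⇒ ( )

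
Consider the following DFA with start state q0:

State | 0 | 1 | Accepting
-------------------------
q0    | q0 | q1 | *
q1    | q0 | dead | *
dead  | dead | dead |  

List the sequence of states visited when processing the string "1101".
q0 → q1 → dead → dead → dead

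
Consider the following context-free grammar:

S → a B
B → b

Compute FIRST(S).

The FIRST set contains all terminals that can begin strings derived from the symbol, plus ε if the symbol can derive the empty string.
S has the single production S → a B, whose right-hand side begins with the terminal a. So FIRST(S) = {a}.

Final answer: {a}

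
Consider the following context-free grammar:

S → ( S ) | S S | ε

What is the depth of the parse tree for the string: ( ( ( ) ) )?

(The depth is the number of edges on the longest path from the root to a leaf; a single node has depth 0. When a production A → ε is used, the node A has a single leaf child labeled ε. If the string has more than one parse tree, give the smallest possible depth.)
The string is 3 nested pairs. The shallowest parse tree applies S → ( S ) 3 times (one node per nested pair, each a child of the previous) and then S → ε in the middle.
S nodes at depths 0..3, ε leaf at depth 4; parentheses leaves are at depths 1..3.
(Using S → S S with an S → ε child anywhere only adds levels, so it cannot give a shallower tree.)
Depth = 4.

Final answer: 4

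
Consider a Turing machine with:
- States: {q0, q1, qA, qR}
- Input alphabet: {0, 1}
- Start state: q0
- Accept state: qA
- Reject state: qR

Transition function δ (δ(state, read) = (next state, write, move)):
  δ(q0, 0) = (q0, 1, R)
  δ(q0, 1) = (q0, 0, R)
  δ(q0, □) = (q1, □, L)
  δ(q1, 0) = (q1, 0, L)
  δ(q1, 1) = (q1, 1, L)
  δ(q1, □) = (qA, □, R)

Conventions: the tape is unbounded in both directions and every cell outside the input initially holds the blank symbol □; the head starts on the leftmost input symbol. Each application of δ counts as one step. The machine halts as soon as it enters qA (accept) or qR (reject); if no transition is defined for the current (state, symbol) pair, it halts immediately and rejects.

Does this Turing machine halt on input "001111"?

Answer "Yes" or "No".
Step 0: [q0]001111 (head at position 0)
Step 1: δ(q0, 0) = (q0, 1, R)  ⊢  1[q0]01111 (head at position 1)
Step 2: δ(q0, 0) = (q0, 1, R)  ⊢  11[q0]1111 (head at position 2)
Step 3: δ(q0, 1) = (q0, 0, R)  ⊢  110[q0]111 (head at position 3)
Step 4: δ(q0, 1) = (q0, 0, R)  ⊢  1100[q0]11 (head at position 4)
Step 5: δ(q0, 1) = (q0, 0, R)  ⊢  11000[q0]1 (head at position 5)
Step 6: δ(q0, 1) = (q0, 0, R)  ⊢  110000[q0]□ (head at position 6)
Step 7: δ(q0, □) = (q1, □, L)  ⊢  11000[q1]0□ (head at position 5)
Step 8: δ(q1, 0) = (q1, 0, L)  ⊢  1100[q1]00□ (head at position 4)
Step 9: δ(q1, 0) = (q1, 0, L)  ⊢  110[q1]000□ (head at position 3)
Step 10: δ(q1, 0) = (q1, 0, L)  ⊢  11[q1]0000□ (head at position 2)
Step 11: δ(q1, 0) = (q1, 0, L)  ⊢  1[q1]10000□ (head at position 1)
Step 12: δ(q1, 1) = (q1, 1, L)  ⊢  [q1]110000□ (head at position 0)
Step 13: δ(q1, 1) = (q1, 1, L)  ⊢  [q1]□110000□ (head at position -1)
Step 14: δ(q1, □) = (qA, □, R)  ⊢  □[qA]110000□ (head at position 0)
The machine is in qA, so it halts and accepts.
It halts after 14 steps.

Final answer: Yes - halts after 14 steps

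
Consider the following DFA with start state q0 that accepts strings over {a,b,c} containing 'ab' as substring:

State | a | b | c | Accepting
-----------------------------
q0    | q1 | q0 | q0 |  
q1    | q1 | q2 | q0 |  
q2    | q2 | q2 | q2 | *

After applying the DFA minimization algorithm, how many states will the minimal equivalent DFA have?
All 3 states are reachable from q0, so none can be removed as unreachable.
Table-filling: first mark every (accepting, non-accepting) pair as distinguishable (accepting: {q2}; non-accepting: {q0, q1}).
Round 1: (q0, q1) on 'b' go to q0 and q2, already distinguishable → mark.
Every pair of states is distinguishable, so the DFA is already minimal.
Equivalence classes: {q0}, {q1}, {q2} → 3 states.

Final answer: 3 states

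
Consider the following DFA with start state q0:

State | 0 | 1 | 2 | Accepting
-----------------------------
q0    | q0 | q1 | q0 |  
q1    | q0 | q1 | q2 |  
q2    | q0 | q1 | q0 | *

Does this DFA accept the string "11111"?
Start in q0.
Read '1': q0 → q1
Read '1': q1 → q1
Read '1': q1 → q1
Read '1': q1 → q1
Read '1': q1 → q1
Final state q1 is not accepting, so the string is rejected.

Final answer: No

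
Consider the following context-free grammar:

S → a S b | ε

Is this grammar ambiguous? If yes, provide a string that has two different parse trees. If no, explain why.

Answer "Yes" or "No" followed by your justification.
At every step exactly one production applies: if the remaining string to generate is non-empty it starts with a and ends with b, forcing S → a S b; if it is empty, S → ε is forced. Hence each string a^n b^n has exactly one derivation (S → a S b applied n times, then S → ε) and one parse tree.

Final answer: No - the grammar is unambiguous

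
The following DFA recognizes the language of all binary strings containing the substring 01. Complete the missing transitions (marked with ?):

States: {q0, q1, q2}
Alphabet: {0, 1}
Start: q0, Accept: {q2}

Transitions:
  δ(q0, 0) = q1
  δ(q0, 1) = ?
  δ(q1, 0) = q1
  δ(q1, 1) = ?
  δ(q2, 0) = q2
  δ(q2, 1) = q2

What each state remembers (consistent with the given transitions and accept states):
  q0: 01 not seen yet and the last symbol was not 0
  q1: 01 not seen yet and the last symbol was 0
  q2: the substring 01 has already been seen
Filling in the missing entries:
  δ(q0, 1): in q0 (01 not seen yet and the last symbol was not 0), after reading 1 we have: 01 not seen yet and the last symbol was not 0 → q0
  δ(q1, 1): in q1 (01 not seen yet and the last symbol was 0), after reading 1 we have: the substring 01 has already been seen → q2

Final answer: δ(q0, 1) = q0; δ(q1, 1) = q2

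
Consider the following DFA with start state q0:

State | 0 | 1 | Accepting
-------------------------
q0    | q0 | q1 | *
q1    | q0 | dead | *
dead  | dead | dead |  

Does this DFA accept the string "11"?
Start in q0.
Read '1': q0 → q1
Read '1': q1 → dead
Final state dead is not accepting, so the string is rejected.

Final answer: No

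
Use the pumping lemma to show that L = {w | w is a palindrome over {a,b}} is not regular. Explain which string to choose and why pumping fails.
Language: L = {w | w is a palindrome over {a,b}} (strings that read the same forwards and backwards)
Step 1: Assume for contradiction that L is regular, with pumping length p.
Step 2: Choose s = a^p b a^p. Then s ∈ L (it reads the same forwards and backwards) and |s| ≥ p.
Step 3: Consider any decomposition s = xyz with |xy| ≤ p and |y| > 0. Since |xy| ≤ p and the first p symbols of s are all a's, y = a^k for some k with 1 ≤ k ≤ p.
Step 4: Pumping up (i = 2): xy²z = a^(p+k) b a^p. Its reverse is a^p b a^(p+k) ≠ a^(p+k) b a^p (the single b is no longer in the middle), so xy²z is not a palindrome and xy²z ∉ L.
This contradicts the pumping lemma, so L is not regular.

Final answer: Choose s = a^p b a^p. Since |xy| ≤ p, y = a^k with k ≥ 1. Then xy²z = a^(p+k) b a^p is not a palindrome, so ∉ L.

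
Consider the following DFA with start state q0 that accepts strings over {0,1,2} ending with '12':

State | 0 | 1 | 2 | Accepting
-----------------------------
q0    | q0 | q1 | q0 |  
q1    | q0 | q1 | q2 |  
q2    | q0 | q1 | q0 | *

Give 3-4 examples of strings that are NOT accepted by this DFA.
Any strings that end in a non-accepting state work; for example:
"0201": q0 → q0 → q0 → q0 → q1; q1 is not accepting → rejected
"1002": q0 → q1 → q0 → q0 → q0; q0 is not accepting → rejected
"1011": q0 → q1 → q0 → q1 → q1; q1 is not accepting → rejected
"1100": q0 → q1 → q1 → q0 → q0; q0 is not accepting → rejected

Final answer: "0201", "1002", "1011", "1100"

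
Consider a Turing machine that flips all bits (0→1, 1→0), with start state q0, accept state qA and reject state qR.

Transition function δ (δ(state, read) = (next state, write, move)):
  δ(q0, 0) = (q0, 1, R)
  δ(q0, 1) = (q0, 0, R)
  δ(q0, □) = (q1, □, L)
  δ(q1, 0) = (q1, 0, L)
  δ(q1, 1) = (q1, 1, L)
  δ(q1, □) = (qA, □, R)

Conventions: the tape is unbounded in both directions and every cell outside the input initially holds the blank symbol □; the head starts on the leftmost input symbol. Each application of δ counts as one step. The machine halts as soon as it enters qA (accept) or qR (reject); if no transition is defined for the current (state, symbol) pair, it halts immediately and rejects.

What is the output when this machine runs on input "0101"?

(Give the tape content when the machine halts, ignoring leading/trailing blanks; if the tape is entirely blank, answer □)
Step 0: [q0]0101 (head at position 0)
Step 1: δ(q0, 0) = (q0, 1, R)  ⊢  1[q0]101 (head at position 1)
Step 2: δ(q0, 1) = (q0, 0, R)  ⊢  10[q0]01 (head at position 2)
Step 3: δ(q0, 0) = (q0, 1, R)  ⊢  101[q0]1 (head at position 3)
Step 4: δ(q0, 1) = (q0, 0, R)  ⊢  1010[q0]□ (head at position 4)
Step 5: δ(q0, □) = (q1, □, L)  ⊢  101[q1]0□ (head at position 3)
Step 6: δ(q1, 0) = (q1, 0, L)  ⊢  10[q1]10□ (head at position 2)
Step 7: δ(q1, 1) = (q1, 1, L)  ⊢  1[q1]010□ (head at position 1)
Step 8: δ(q1, 0) = (q1, 0, L)  ⊢  [q1]1010□ (head at position 0)
Step 9: δ(q1, 1) = (q1, 1, L)  ⊢  [q1]□1010□ (head at position -1)
Step 10: δ(q1, □) = (qA, □, R)  ⊢  □[qA]1010□ (head at position 0)
The machine is in qA, so it halts and accepts.
Tape content when halted (ignoring surrounding blanks): 1010

Final answer: Output: 1010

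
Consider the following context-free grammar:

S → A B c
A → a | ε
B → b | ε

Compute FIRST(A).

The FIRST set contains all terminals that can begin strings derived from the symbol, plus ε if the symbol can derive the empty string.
A → a contributes a; A → ε makes A nullable, contributing ε. FIRST(A) = {a, ε}.

Final answer: {a, ε}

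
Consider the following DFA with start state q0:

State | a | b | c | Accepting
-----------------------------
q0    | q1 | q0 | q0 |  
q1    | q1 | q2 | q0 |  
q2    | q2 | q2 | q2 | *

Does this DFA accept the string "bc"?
Start in q0.
Read 'b': q0 → q0
Read 'c': q0 → q0
Final state q0 is not accepting, so the string is rejected.

Final answer: No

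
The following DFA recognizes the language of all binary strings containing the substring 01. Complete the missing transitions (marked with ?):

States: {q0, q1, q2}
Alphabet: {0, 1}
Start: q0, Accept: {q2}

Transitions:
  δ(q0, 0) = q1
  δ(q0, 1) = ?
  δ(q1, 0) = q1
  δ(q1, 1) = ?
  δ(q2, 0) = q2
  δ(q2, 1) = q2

What each state remembers (consistent with the given transitions and accept states):
  q0: 01 not seen yet and the last symbol was not 0
  q1: 01 not seen yet and the last symbol was 0
  q2: the substring 01 has already been seen
Filling in the missing entries:
  δ(q0, 1): in q0 (01 not seen yet and the last symbol was not 0), after reading 1 we have: 01 not seen yet and the last symbol was not 0 → q0
  δ(q1, 1): in q1 (01 not seen yet and the last symbol was 0), after reading 1 we have: the substring 01 has already been seen → q2

Final answer: δ(q0, 1) = q0; δ(q1, 1) = q2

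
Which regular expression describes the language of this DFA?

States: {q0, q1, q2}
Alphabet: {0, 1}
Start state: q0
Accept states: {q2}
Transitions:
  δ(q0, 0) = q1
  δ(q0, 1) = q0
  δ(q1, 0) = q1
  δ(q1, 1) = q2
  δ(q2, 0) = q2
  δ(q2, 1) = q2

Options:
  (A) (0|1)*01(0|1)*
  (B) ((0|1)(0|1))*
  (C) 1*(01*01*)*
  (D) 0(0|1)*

Testing sample strings against the DFA:
  '01011' -> accepted
  '10' -> rejected
  '11' -> rejected
  '111' -> rejected
Checking each option for a counterexample:
  (A) (0|1)*01(0|1)*: agrees with the DFA on all strings of length ≤ 4
  (B) ((0|1)(0|1))*: ε is rejected by the DFA but matches the regex → eliminated
  (C) 1*(01*01*)*: ε is rejected by the DFA but matches the regex → eliminated
  (D) 0(0|1)*: '0' is rejected by the DFA but matches the regex → eliminated
Only (A) (0|1)*01(0|1)* is consistent with the DFA.

Final answer: (A) (0|1)*01(0|1)*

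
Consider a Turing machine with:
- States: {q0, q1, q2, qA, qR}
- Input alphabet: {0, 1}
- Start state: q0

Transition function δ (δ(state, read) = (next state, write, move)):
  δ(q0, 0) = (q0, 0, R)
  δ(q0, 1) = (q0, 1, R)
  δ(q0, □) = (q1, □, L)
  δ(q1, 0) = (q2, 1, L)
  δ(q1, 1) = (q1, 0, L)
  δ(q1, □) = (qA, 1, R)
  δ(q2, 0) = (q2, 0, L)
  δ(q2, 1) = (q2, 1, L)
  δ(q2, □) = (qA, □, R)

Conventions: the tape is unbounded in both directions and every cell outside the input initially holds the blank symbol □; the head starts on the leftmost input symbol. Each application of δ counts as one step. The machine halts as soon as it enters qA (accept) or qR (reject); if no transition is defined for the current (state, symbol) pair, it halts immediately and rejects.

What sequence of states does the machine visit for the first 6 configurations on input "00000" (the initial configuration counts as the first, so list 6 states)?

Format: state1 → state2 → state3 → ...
Step 0: [q0]00000 (head at position 0)
Step 1: δ(q0, 0) = (q0, 0, R)  ⊢  0[q0]0000 (head at position 1)
Step 2: δ(q0, 0) = (q0, 0, R)  ⊢  00[q0]000 (head at position 2)
Step 3: δ(q0, 0) = (q0, 0, R)  ⊢  000[q0]00 (head at position 3)
Step 4: δ(q0, 0) = (q0, 0, R)  ⊢  0000[q0]0 (head at position 4)
Step 5: δ(q0, 0) = (q0, 0, R)  ⊢  00000[q0]□ (head at position 5)
Reading off the states of these 6 configurations: q0 → q0 → q0 → q0 → q0 → q0

Final answer: q0 → q0 → q0 → q0 → q0 → q0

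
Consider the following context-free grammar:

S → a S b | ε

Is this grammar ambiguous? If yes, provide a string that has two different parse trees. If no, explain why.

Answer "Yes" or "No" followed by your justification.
At every step exactly one production applies: if the remaining string to generate is non-empty it starts with a and ends with b, forcing S → a S b; if it is empty, S → ε is forced. Hence each string a^n b^n has exactly one derivation (S → a S b applied n times, then S → ε) and one parse tree.

Final answer: No - the grammar is unambiguous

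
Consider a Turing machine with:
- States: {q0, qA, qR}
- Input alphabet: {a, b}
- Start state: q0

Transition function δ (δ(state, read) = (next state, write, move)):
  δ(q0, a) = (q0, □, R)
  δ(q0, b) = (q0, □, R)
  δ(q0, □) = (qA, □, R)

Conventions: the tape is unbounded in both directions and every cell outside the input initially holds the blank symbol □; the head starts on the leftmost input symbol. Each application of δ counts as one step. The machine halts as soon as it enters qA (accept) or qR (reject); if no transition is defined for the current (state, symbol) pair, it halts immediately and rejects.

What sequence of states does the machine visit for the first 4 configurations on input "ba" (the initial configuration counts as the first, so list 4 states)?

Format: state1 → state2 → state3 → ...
Step 0: [q0]ba (head at position 0)
Step 1: δ(q0, b) = (q0, □, R)  ⊢  □[q0]a (head at position 1)
Step 2: δ(q0, a) = (q0, □, R)  ⊢  □□[q0]□ (head at position 2)
Step 3: δ(q0, □) = (qA, □, R)  ⊢  □□□[qA]□ (head at position 3)
Reading off the states of these 4 configurations: q0 → q0 → q0 → qA

Final answer: q0 → q0 → q0 → qA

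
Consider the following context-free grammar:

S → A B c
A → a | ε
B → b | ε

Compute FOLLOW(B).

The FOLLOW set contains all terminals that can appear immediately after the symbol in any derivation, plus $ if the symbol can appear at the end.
B occurs in S → A B c, immediately followed by the terminal c. So FOLLOW(B) = {c}.

Final answer: {c}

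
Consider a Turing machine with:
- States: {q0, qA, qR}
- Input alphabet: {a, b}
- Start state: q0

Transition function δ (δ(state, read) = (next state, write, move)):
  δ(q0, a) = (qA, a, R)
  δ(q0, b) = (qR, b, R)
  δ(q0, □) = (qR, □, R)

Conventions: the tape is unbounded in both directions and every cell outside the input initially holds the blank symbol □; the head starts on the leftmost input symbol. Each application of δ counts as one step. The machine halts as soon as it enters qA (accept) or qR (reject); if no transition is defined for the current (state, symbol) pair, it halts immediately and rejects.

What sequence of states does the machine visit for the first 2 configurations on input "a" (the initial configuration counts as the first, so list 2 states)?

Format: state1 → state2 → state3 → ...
Step 0: [q0]a (head at position 0)
Step 1: δ(q0, a) = (qA, a, R)  ⊢  a[qA]□ (head at position 1)
Reading off the states of these 2 configurations: q0 → qA

Final answer: q0 → qA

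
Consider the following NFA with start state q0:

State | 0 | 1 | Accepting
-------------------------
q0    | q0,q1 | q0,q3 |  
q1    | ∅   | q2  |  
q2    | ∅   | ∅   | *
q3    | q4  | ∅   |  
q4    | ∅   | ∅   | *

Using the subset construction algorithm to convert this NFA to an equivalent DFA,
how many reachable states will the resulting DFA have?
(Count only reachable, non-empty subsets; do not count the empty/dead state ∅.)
Start subset: {q0}
{q0}: on 0 → {q0, q1}, on 1 → {q0, q3}
{q0, q1}: on 0 → {q0, q1}, on 1 → {q0, q2, q3}
{q0, q3}: on 0 → {q0, q1, q4}, on 1 → {q0, q3}
{q0, q2, q3}: on 0 → {q0, q1, q4}, on 1 → {q0, q3}
{q0, q1, q4}: on 0 → {q0, q1}, on 1 → {q0, q2, q3}
Reachable non-empty subsets: {q0}, {q0, q1}, {q0, q3}, {q0, q2, q3}, {q0, q1, q4} — 5 in total.

Final answer: 5 states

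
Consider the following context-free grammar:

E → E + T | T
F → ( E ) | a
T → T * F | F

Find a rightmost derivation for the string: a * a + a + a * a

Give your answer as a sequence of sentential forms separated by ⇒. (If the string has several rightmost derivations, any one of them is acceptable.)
Start with E.
Step 1: the rightmost non-terminal is E; apply E → E + T:  E + T
Step 2: the rightmost non-terminal is T; apply T → T * F:  E + T * F
Step 3: the rightmost non-terminal is F; apply F → a:  E + T * a
Step 4: the rightmost non-terminal is T; apply T → F:  E + F * a
Step 5: the rightmost non-terminal is F; apply F → a:  E + a * a
Step 6: the rightmost non-terminal is E; apply E → E + T:  E + T + a * a
Step 7: the rightmost non-terminal is T; apply T → F:  E + F + a * a
Step 8: the rightmost non-terminal is F; apply F → a:  E + a + a * a
Step 9: the rightmost non-terminal is E; apply E → T:  T + a + a * a
Step 10: the rightmost non-terminal is T; apply T → T * F:  T * F + a + a * a
Step 11: the rightmost non-terminal is F; apply F → a:  T * a + a + a * a
Step 12: the rightmost non-terminal is T; apply T → F:  F * a + a + a * a
Step 13: the rightmost non-terminal is F; apply F → a:  a * a + a + a * a

Final answer: E ⇒ E + T ⇒ E + T * F ⇒ E + T * a ⇒ E + F * a ⇒ E + a * a ⇒ E + T + a * a ⇒ E + F + a * a ⇒ E + a + a * a ⇒ T + a + a * a ⇒ T * F + a + a * a ⇒ T * a + a + a * a ⇒ F * a + a + a * a ⇒ a * a + a + a * a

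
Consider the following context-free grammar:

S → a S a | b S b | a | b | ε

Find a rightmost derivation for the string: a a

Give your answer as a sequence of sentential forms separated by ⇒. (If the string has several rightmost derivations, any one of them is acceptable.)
Start with S.
Step 1: the rightmost non-terminal is S; apply S → a S a:  a S a
Step 2: the rightmost non-terminal is S; apply S → ε:  a a

Final answer: S ⇒ a S a ⇒ a a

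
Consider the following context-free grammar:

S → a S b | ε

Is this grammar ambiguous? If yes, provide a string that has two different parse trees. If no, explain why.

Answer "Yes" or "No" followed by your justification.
At every step exactly one production applies: if the remaining string to generate is non-empty it starts with a and ends with b, forcing S → a S b; if it is empty, S → ε is forced. Hence each string a^n b^n has exactly one derivation (S → a S b applied n times, then S → ε) and one parse tree.

Final answer: No - the grammar is unambiguous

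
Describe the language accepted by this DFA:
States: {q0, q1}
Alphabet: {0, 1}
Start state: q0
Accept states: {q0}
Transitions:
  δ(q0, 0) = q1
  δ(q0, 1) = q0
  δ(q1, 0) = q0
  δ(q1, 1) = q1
Analyzing the DFA structure:
Start state: q0
Accept states: {q0}
Interpreting what each state remembers (checking against the transitions):
  q0: an even number of 0s has been read so far
  q1: an odd number of 0s has been read so far
  δ(q0, 0): in q0 (an even number of 0s has been read so far), after reading 0 we have: an odd number of 0s has been read so far → q1
  δ(q0, 1): in q0 (an even number of 0s has been read so far), after reading 1 we have: an even number of 0s has been read so far → q0
  δ(q1, 0): in q1 (an odd number of 0s has been read so far), after reading 0 we have: an even number of 0s has been read so far → q0
  δ(q1, 1): in q1 (an odd number of 0s has been read so far), after reading 1 we have: an odd number of 0s has been read so far → q1
A string is accepted iff it ends in {q0}, i.e. an even number of 0s has been read so far.
Language: All binary strings with an even number of 0s

Final answer: All binary strings with an even number of 0s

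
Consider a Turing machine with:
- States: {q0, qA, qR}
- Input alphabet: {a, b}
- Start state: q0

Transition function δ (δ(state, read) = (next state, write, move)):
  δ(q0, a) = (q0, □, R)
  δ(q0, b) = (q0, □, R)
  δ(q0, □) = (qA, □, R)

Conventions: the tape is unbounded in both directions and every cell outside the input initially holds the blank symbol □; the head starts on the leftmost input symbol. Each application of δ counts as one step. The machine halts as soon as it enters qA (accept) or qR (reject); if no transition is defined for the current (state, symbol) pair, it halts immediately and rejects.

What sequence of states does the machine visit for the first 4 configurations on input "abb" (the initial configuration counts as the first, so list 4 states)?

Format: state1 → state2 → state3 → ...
Step 0: [q0]abb (head at position 0)
Step 1: δ(q0, a) = (q0, □, R)  ⊢  □[q0]bb (head at position 1)
Step 2: δ(q0, b) = (q0, □, R)  ⊢  □□[q0]b (head at position 2)
Step 3: δ(q0, b) = (q0, □, R)  ⊢  □□□[q0]□ (head at position 3)
Reading off the states of these 4 configurations: q0 → q0 → q0 → q0

Final answer: q0 → q0 → q0 → q0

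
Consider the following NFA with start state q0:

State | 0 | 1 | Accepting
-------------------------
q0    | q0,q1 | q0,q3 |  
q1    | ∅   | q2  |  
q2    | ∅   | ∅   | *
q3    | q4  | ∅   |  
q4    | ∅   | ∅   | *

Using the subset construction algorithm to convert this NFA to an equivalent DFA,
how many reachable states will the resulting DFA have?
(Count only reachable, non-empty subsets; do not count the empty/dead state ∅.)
Start subset: {q0}
{q0}: on 0 → {q0, q1}, on 1 → {q0, q3}
{q0, q1}: on 0 → {q0, q1}, on 1 → {q0, q2, q3}
{q0, q3}: on 0 → {q0, q1, q4}, on 1 → {q0, q3}
{q0, q2, q3}: on 0 → {q0, q1, q4}, on 1 → {q0, q3}
{q0, q1, q4}: on 0 → {q0, q1}, on 1 → {q0, q2, q3}
Reachable non-empty subsets: {q0}, {q0, q1}, {q0, q3}, {q0, q2, q3}, {q0, q1, q4} — 5 in total.

Final answer: 5 states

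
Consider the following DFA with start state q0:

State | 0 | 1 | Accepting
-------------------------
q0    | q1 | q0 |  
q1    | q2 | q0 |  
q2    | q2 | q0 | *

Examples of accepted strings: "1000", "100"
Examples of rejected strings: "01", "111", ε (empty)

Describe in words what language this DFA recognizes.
binary strings ending with '00'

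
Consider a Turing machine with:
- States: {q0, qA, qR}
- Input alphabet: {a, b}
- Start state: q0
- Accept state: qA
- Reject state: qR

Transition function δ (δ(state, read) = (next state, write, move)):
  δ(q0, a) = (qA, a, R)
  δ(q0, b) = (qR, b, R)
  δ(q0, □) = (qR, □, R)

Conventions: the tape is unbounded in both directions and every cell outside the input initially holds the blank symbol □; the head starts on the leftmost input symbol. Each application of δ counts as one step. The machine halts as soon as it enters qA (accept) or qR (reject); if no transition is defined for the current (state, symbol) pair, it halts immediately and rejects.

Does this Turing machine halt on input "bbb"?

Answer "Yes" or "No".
Step 0: [q0]bbb (head at position 0)
Step 1: δ(q0, b) = (qR, b, R)  ⊢  b[qR]bb (head at position 1)
The machine is in qR, so it halts and rejects.
It halts after 1 steps.

Final answer: Yes - halts after 1 steps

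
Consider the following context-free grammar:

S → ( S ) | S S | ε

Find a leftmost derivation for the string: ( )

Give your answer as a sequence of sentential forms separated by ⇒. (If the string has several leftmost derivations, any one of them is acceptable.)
Start with S.
Step 1: the leftmost non-terminal is S; apply S → ( S ):  ( S )
Step 2: the leftmost non-terminal is S; apply S → ε:  ( )

Final answer: S ⇒ ( S ) ⇒ ( )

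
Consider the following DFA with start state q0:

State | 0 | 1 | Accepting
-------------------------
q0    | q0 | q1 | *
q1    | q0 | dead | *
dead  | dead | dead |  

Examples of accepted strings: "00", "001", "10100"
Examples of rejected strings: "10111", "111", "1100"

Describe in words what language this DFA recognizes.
binary strings with no two consecutive 1s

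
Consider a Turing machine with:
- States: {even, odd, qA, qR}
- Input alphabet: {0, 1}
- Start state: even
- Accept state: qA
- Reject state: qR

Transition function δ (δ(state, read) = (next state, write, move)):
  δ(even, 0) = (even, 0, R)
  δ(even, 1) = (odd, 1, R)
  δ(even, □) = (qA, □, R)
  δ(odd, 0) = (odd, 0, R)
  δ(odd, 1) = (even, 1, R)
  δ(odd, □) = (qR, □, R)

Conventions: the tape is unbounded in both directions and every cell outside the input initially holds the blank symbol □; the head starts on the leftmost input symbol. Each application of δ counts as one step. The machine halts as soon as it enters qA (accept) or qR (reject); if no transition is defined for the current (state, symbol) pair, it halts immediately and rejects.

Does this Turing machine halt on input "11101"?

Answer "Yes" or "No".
Step 0: [even]11101 (head at position 0)
Step 1: δ(even, 1) = (odd, 1, R)  ⊢  1[odd]1101 (head at position 1)
Step 2: δ(odd, 1) = (even, 1, R)  ⊢  11[even]101 (head at position 2)
Step 3: δ(even, 1) = (odd, 1, R)  ⊢  111[odd]01 (head at position 3)
Step 4: δ(odd, 0) = (odd, 0, R)  ⊢  1110[odd]1 (head at position 4)
Step 5: δ(odd, 1) = (even, 1, R)  ⊢  11101[even]□ (head at position 5)
Step 6: δ(even, □) = (qA, □, R)  ⊢  11101□[qA]□ (head at position 6)
The machine is in qA, so it halts and accepts.
It halts after 6 steps.

Final answer: Yes - halts after 6 steps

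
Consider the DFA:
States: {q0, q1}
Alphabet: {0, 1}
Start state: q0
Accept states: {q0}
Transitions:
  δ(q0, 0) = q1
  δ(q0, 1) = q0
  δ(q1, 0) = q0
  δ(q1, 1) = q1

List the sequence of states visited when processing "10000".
Starting at q0
Read '1': q0 -> q0
Read '0': q0 -> q1
Read '0': q1 -> q0
Read '0': q0 -> q1
Read '0': q1 -> q0

Final answer: q0 -> q0 -> q1 -> q0 -> q1 -> q0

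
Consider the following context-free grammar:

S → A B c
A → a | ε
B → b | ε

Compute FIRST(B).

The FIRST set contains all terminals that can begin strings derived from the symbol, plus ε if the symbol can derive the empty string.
B → b contributes b; B → ε makes B nullable, contributing ε. FIRST(B) = {b, ε}.

Final answer: {b, ε}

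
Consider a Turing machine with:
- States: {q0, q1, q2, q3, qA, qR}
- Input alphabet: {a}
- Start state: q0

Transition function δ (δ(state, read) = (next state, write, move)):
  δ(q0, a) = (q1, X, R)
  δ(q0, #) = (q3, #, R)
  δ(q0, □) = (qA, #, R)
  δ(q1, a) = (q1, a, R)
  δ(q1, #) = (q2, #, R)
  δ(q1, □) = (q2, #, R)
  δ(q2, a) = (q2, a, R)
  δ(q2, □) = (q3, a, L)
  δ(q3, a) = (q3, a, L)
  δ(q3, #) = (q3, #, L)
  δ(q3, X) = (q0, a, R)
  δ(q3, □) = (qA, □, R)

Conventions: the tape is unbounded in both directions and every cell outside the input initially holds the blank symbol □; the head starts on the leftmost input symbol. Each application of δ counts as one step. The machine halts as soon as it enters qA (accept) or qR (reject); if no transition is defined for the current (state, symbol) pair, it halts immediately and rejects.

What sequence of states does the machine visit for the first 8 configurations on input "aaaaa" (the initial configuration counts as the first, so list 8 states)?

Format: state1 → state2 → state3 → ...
Step 0: [q0]aaaaa (head at position 0)
Step 1: δ(q0, a) = (q1, X, R)  ⊢  X[q1]aaaa (head at position 1)
Step 2: δ(q1, a) = (q1, a, R)  ⊢  Xa[q1]aaa (head at position 2)
Step 3: δ(q1, a) = (q1, a, R)  ⊢  Xaa[q1]aa (head at position 3)
Step 4: δ(q1, a) = (q1, a, R)  ⊢  Xaaa[q1]a (head at position 4)
Step 5: δ(q1, a) = (q1, a, R)  ⊢  Xaaaa[q1]□ (head at position 5)
Step 6: δ(q1, □) = (q2, #, R)  ⊢  Xaaaa#[q2]□ (head at position 6)
Step 7: δ(q2, □) = (q3, a, L)  ⊢  Xaaaa[q3]#a (head at position 5)
Reading off the states of these 8 configurations: q0 → q1 → q1 → q1 → q1 → q1 → q2 → q3

Final answer: q0 → q1 → q1 → q1 → q1 → q1 → q2 → q3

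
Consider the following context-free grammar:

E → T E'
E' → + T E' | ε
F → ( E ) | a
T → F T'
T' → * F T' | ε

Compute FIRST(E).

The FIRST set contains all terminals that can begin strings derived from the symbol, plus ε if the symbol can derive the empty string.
FIRST(F): F → ( E ) contributes '(' and F → a contributes 'a', so FIRST(F) = {(, a}. F is not nullable.
FIRST(T): T → F T' begins with F, and F is not nullable, so FIRST(T) = FIRST(F) = {(, a}.
FIRST(E): E → T E' begins with T, and T is not nullable, so FIRST(E) = FIRST(T) = {(, a}.

Final answer: {(, a}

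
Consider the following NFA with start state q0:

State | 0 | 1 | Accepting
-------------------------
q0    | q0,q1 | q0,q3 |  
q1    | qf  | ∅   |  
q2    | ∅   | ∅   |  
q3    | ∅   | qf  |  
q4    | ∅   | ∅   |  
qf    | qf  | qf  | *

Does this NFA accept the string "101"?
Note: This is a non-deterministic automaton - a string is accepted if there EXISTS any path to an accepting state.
Track the set of states the NFA could be in: start {q0}
Read '1': {q0} → {q0, q3}
Read '0': {q0, q3} → {q0, q1}
Read '1': {q0, q1} → {q0, q3}
Final set {q0, q3} contains no accepting state → rejected.

Final answer: No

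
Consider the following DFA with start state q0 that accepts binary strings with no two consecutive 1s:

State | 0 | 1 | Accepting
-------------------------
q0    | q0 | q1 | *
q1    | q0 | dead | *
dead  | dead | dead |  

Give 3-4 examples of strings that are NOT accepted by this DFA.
Any strings that end in a non-accepting state work; for example:
"011": q0 → q0 → q1 → dead; dead is not accepting → rejected
"110": q0 → q1 → dead → dead; dead is not accepting → rejected
"0011": q0 → q0 → q0 → q1 → dead; dead is not accepting → rejected
"1100": q0 → q1 → dead → dead → dead; dead is not accepting → rejected

Final answer: "011", "110", "0011", "1100"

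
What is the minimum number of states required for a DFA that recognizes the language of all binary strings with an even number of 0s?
Language: binary strings with an even number of 0s
Lower bound (Myhill–Nerode): the prefixes ε, 0 are pairwise distinguishable:
  ε vs 0: suffix ε distinguishes them (ε has zero 0s (accepted), 0 has one 0 (rejected))
So any DFA needs at least 2 states.
Upper bound: a DFA with 2 states exists (one state per class above).
Minimum states: 2

Final answer: 2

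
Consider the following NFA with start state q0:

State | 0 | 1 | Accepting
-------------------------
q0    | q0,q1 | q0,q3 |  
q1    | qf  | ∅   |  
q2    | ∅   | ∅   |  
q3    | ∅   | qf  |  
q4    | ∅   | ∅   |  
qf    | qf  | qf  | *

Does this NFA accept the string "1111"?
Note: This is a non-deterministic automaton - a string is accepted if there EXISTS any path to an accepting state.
Track the set of states the NFA could be in: start {q0}
Read '1': {q0} → {q0, q3}
Read '1': {q0, q3} → {q0, q3, qf}
Read '1': {q0, q3, qf} → {q0, q3, qf}
Read '1': {q0, q3, qf} → {q0, q3, qf}
Final set {q0, q3, qf} contains accepting state(s) {qf} → accepted.

Final answer: Yes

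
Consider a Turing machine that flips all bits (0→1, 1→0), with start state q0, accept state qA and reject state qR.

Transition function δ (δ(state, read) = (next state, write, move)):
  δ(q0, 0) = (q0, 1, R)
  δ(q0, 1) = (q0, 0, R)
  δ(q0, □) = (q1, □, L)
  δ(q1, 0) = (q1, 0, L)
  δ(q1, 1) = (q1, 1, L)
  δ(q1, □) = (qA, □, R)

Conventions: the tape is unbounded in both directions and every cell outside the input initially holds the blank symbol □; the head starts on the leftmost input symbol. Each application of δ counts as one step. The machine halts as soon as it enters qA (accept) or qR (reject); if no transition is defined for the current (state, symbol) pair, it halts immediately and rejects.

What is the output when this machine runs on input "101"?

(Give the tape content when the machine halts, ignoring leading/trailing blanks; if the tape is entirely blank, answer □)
Step 0: [q0]101 (head at position 0)
Step 1: δ(q0, 1) = (q0, 0, R)  ⊢  0[q0]01 (head at position 1)
Step 2: δ(q0, 0) = (q0, 1, R)  ⊢  01[q0]1 (head at position 2)
Step 3: δ(q0, 1) = (q0, 0, R)  ⊢  010[q0]□ (head at position 3)
Step 4: δ(q0, □) = (q1, □, L)  ⊢  01[q1]0□ (head at position 2)
Step 5: δ(q1, 0) = (q1, 0, L)  ⊢  0[q1]10□ (head at position 1)
Step 6: δ(q1, 1) = (q1, 1, L)  ⊢  [q1]010□ (head at position 0)
Step 7: δ(q1, 0) = (q1, 0, L)  ⊢  [q1]□010□ (head at position -1)
Step 8: δ(q1, □) = (qA, □, R)  ⊢  □[qA]010□ (head at position 0)
The machine is in qA, so it halts and accepts.
Tape content when halted (ignoring surrounding blanks): 010

Final answer: Output: 010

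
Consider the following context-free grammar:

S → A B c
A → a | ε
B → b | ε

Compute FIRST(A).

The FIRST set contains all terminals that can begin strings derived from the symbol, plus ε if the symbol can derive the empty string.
A → a contributes a; A → ε makes A nullable, contributing ε. FIRST(A) = {a, ε}.

Final answer: {a, ε}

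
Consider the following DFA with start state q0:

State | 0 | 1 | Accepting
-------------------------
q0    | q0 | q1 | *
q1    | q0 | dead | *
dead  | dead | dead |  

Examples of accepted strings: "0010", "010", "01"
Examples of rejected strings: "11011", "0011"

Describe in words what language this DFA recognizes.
binary strings with no two consecutive 1s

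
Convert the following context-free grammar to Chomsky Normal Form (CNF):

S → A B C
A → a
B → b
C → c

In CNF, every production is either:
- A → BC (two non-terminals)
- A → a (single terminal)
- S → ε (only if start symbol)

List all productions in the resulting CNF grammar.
The grammar has no ε-productions or unit productions to eliminate.
A → a is already in CNF (single terminal) – keep it.
B → b is already in CNF (single terminal) – keep it.
C → c is already in CNF (single terminal) – keep it.
S → A B C has 3 symbols on the right: break it into binary productions S → A X0, X0 → B C.
Resulting CNF grammar (5 productions): A → a; B → b; C → c; S → A X0; X0 → B C

Final answer: A → a; B → b; C → c; S → A X0; X0 → B C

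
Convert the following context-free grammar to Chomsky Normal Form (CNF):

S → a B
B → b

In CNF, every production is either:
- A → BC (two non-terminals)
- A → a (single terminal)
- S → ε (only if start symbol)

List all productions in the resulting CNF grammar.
The grammar has no ε-productions or unit productions to eliminate.
S → a B has terminal a in a right-hand side of length ≥ 2: introduce T_a → a and use T_a in place of a.
B → b is already in CNF (single terminal) – keep it.
S → a B becomes S → T_a B.
Resulting CNF grammar (3 productions): T_a → a; B → b; S → T_a B

Final answer: T_a → a; B → b; S → T_a B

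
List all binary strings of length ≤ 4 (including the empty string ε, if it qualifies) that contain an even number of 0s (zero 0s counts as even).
Checking every binary string of length 0 to 4:
  Length 0: accepted: ε | rejected: (none)
  Length 1: accepted: 1 | rejected: 0
  Length 2: accepted: 00, 11 | rejected: 01, 10
  Length 3: accepted: 001, 010, 100, 111 | rejected: 000, 011, 101, 110
  Length 4: accepted: 0000, 0011, 0101, 0110, 1001, 1010, 1100, 1111 | rejected: 0001, 0010, 0100, 0111, 1000, 1011, 1101, 1110
Total: 16 string(s).

Final answer: ε, 1, 00, 11, 001, 010, 100, 111, 0000, 0011, 0101, 0110, 1001, 1010, 1100, 1111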